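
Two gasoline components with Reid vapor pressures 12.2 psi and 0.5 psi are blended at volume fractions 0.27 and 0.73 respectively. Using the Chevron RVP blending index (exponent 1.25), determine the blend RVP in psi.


Chevron index: RVP_blend = (sum xi*RVPi^1.25)^(1/1.25)
RVP^1.25 terms: 0.27 * 12.2^1.25 + 0.73 * 0.5^1.25 = 6.46314
RVP_blend = 6.46314^(1/1.25) = 4.450

4.450 psi


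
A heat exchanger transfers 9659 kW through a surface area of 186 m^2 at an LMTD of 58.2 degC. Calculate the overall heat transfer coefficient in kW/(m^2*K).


From Q = U*A*LMTD, U = Q / (A * LMTD)
U = 9659 / (186 * 58.2) = 9659 / 10825.2 = 0.8923

0.8923 kW/(m^2*K)


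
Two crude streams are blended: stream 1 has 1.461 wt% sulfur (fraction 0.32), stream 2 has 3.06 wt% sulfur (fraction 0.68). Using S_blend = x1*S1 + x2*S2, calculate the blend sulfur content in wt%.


Linear sulfur blending: S_blend = x1*S1 + x2*S2
Contribution 1: 0.32 * 1.461 = 0.46752 wt%
Contribution 2: 0.68 * 3.06 = 2.0808 wt%
S_blend = 0.46752 + 2.0808 = 2.54832

2.54832 wt%


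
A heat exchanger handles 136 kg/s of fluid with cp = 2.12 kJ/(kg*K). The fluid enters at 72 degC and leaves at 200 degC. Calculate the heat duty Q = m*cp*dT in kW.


Q = m_dot * cp * delta_T
delta_T = 200 - 72 = 128 K
Q = 136 * 2.12 * 128
= 288.32 * 128
= 36904.96 kW

36904.96 kW


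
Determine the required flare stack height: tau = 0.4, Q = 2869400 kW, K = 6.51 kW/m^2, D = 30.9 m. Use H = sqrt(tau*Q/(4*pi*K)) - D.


tau*Q/(4*pi*K) = 0.4 * 2869400 / (4 * pi * 6.51) = 14030.1
sqrt(14030.1) = 118.449
H = 118.449 - 30.9 = 87.55

87.55 m


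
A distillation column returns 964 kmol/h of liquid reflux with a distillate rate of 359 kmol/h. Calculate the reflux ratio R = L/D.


Reflux ratio definition: R = L / D (liquid returned / distillate withdrawn)
L = 964 kmol/h, D = 359 kmol/h
R = 964 / 359 = 2.685

2.685


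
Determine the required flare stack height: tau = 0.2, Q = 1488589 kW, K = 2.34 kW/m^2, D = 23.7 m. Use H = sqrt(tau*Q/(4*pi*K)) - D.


tau*Q/(4*pi*K) = 0.2 * 1488589 / (4 * pi * 2.34) = 10124.6
sqrt(10124.6) = 100.621
H = 100.621 - 23.7 = 76.92

76.92 m


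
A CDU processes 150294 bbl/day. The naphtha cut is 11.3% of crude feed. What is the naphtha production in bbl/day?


Crude throughput = 150294 bbl/day
Fraction yield = 11.3%
yield = throughput * fraction / 100
yield = 150294 * 11.3 / 100 = 16983.222

16983.222 bbl/day


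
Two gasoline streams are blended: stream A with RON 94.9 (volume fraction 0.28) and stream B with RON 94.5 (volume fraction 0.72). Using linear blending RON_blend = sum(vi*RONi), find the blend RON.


Linear blending: RON_blend = sum(vi * RONi)
Contribution 1: 0.28 * 94.9 = 26.572
Contribution 2: 0.72 * 94.5 = 68.04
RON_blend = 26.572 + 68.04 = 94.612

94.612


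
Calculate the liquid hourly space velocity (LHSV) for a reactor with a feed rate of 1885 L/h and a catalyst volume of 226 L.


LHSV = volumetric feed rate / catalyst volume
= 1885 L/h / 226 L
= 8.341 h^-1

8.341 h^-1


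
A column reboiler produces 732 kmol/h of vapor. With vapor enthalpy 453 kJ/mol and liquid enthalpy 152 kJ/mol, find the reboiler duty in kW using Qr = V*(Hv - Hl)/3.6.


Qr = 732 * (453 - 152) / 3.6 = 732 * 301 / 3.6 = 61200

61200 kW


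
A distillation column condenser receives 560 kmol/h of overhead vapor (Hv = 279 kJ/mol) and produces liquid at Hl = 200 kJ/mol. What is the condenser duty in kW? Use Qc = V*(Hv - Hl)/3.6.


Qc = 560 * (279 - 200) / 3.6 = 560 * 79 / 3.6 = 12290

12290 kW


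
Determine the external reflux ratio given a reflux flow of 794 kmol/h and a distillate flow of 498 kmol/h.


Reflux ratio definition: R = L / D (liquid returned / distillate withdrawn)
L = 794 kmol/h, D = 498 kmol/h
R = 794 / 498 = 1.594

1.594


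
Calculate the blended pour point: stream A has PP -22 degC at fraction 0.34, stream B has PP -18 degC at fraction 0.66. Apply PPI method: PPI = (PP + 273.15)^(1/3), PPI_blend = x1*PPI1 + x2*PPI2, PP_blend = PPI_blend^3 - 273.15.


PPI_1 = (-22 + 273.15)^(1/3) = 6.30925
PPI_2 = (-18 + 273.15)^(1/3) = 6.342569
PPI_blend = 0.34 * 6.30925 + 0.66 * 6.342569 = 6.331241
PP_blend = 6.331241^3 - 273.15 = 253.7853 - 273.15 = -19.36

-19.36 degC


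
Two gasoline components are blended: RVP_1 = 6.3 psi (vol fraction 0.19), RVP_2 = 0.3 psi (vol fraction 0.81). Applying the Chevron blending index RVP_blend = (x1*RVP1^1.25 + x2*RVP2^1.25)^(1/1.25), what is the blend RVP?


Chevron index: RVP_blend = (sum xi*RVPi^1.25)^(1/1.25)
RVP^1.25 terms: 0.19 * 6.3^1.25 + 0.81 * 0.3^1.25 = 2.07624
RVP_blend = 2.07624^(1/1.25) = 1.794

1.794 psi


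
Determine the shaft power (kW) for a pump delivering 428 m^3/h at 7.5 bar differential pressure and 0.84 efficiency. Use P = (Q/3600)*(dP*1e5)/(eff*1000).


Q = 428 / 3600 = 0.118889 m^3/s
P = 0.118889 * (7.5 * 1e5) / 0.84 / 1000 = 106.2

106.2 kW


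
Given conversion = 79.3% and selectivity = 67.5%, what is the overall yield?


Overall yield = conversion (%) * selectivity (%) / 100
Conversion = 79.3%, Selectivity = 67.5%
Y = 79.3 * 67.5 / 100
= 53.5275 %

53.5275 %


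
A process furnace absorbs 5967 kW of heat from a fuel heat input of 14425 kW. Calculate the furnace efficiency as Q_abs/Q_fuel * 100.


Furnace efficiency = Q_absorbed / Q_fuel * 100
= 5967 / 14425 * 100 = 41.37

41.37 %


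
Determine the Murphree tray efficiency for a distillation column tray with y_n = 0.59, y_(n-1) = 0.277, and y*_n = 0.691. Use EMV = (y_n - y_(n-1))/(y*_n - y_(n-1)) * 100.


Murphree vapor efficiency: EMV = (y_n - y_(n-1)) / (y*_n - y_(n-1)) * 100
EMV = (0.59 - 0.277) / (0.691 - 0.277) * 100 = 0.313 / 0.414 * 100 = 75.60

75.60 %


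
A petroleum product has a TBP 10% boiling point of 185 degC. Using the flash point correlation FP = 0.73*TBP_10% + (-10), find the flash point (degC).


FP = 0.73 * 185 + (-10) = 125.05

125.05 degC


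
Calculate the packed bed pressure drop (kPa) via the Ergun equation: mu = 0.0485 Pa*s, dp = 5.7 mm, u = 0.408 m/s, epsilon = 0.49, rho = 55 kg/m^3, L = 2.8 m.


dp = 5.7 mm = 0.0057 m
Viscous term = 150*0.0485*0.408*(1-0.49)^2 / (0.0057^2*0.49^3) = 201974
Inertial term = 1.75*55*0.408^2*(1-0.49) / (0.0057*0.49^3) = 12185.1
dP/L = 201974 + 12185.1 = 214159 Pa/m
dP = 214159 * 2.8 / 1000 = 599.6 kPa

599.6 kPa


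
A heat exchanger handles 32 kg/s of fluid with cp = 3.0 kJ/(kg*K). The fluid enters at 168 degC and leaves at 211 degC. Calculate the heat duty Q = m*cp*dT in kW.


Q = m_dot * cp * delta_T
delta_T = 211 - 168 = 43 K
Q = 32 * 3.0 * 43
= 96 * 43
= 4128 kW

4128 kW


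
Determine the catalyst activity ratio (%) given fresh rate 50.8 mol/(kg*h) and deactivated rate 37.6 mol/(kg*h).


Activity (%) = (rate_used / rate_fresh) * 100
rate_used = 37.6, rate_fresh = 50.8
= (37.6 / 50.8) * 100
= 0.7402 * 100 = 74.02

74.02 %


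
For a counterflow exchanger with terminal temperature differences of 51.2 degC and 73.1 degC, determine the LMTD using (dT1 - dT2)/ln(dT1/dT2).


LMTD = (dT1 - dT2) / ln(dT1/dT2)
= (51.2 - 73.1) / ln(51.2 / 73.1) = -21.9 / -0.356089 = 61.50

61.50 degC


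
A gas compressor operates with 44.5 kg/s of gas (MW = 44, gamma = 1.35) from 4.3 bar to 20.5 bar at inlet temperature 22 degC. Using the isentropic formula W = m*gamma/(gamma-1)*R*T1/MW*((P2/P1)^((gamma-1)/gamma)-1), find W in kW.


Isentropic work: W = m*(gamma/(gamma-1))*(R*T1/MW)*((P2/P1)^((gamma-1)/gamma) - 1)
T1 = 22 + 273.15 = 295.15 K
Pressure ratio = 20.5 / 4.3 = 4.76744
Exponent = (1.35 - 1)/1.35 = 0.259259
(P2/P1)^exp - 1 = 4.76744^0.259259 - 1 = 0.499172
W = 44.5 * 1.35 / 0.35 * 8.314 * 295.15 / 44 * 0.499172 = 4778

4778 kW


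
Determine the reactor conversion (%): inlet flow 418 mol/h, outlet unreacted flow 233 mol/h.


X = (F_in - F_out) / F_in * 100
Moles reacted = 418 - 233 = 185
X = 185 / 418 * 100
= 0.4426 * 100
= 44.26 %

44.26 %


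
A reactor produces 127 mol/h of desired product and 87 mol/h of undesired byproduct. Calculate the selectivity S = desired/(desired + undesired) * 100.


Selectivity = desired / (desired + undesired) * 100
Total products = 127 + 87 = 214 mol/h
S = 127 / 214 * 100
= 0.5935 * 100
= 59.35 %

59.35 %


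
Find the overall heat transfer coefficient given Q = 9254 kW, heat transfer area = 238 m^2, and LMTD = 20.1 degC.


From Q = U*A*LMTD, U = Q / (A * LMTD)
U = 9254 / (238 * 20.1) = 9254 / 4783.8 = 1.934

1.934 kW/(m^2*K)


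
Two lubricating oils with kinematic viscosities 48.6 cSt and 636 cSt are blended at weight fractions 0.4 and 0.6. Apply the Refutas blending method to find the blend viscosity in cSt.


Refutas method: VBN_i = 14.534*ln(ln(visc_i + 0.8)) + 10.975, blended linearly by mass fraction; since VBN is linear in VBI_i = ln(ln(visc_i + 0.8)) and the fractions sum to 1, blend VBI directly: visc = exp(exp(VBI_blend)) - 0.8
VBI_1 = ln(ln(48.6 + 0.8)) = 1.36096
VBI_2 = ln(ln(636 + 0.8)) = 1.86508
VBI_blend = 0.4 * 1.36096 + 0.6 * 1.86508 = 1.66343
visc_blend = exp(exp(1.66343)) - 0.8 = 195.1

195.1 cSt


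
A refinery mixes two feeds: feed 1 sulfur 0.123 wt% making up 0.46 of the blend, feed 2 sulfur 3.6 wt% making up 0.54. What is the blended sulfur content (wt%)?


Linear sulfur blending: S_blend = x1*S1 + x2*S2
Contribution 1: 0.46 * 0.123 = 0.05658 wt%
Contribution 2: 0.54 * 3.6 = 1.944 wt%
S_blend = 0.05658 + 1.944 = 2.00058

2.00058 wt%


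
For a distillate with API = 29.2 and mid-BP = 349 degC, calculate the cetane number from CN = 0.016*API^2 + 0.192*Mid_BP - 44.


CN = 0.016 * 29.2^2 + 0.192 * 349 - 44
CN = 13.64224 + 67.008 - 44 = 36.65024

36.65024


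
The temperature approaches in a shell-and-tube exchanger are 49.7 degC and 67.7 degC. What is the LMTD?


LMTD = (dT1 - dT2) / ln(dT1/dT2)
= (49.7 - 67.7) / ln(49.7 / 67.7) = -18 / -0.309081 = 58.24

58.24 degC


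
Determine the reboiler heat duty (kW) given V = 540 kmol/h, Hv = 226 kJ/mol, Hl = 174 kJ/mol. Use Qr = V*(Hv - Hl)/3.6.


Qr = 540 * (226 - 174) / 3.6 = 540 * 52 / 3.6 = 7800

7800 kW


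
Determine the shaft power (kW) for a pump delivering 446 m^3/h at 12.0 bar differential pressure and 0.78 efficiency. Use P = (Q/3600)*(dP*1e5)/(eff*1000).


Q = 446 / 3600 = 0.123889 m^3/s
P = 0.123889 * (12.0 * 1e5) / 0.78 / 1000 = 190.6

190.6 kW


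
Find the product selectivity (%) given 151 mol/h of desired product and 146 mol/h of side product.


Selectivity = desired / (desired + undesired) * 100
Total products = 151 + 146 = 297 mol/h
S = 151 / 297 * 100
= 0.5084 * 100
= 50.84 %

50.84 %


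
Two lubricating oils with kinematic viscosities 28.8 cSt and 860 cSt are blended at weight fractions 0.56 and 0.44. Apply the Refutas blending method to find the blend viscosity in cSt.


Refutas method: VBN_i = 14.534*ln(ln(visc_i + 0.8)) + 10.975, blended linearly by mass fraction; since VBN is linear in VBI_i = ln(ln(visc_i + 0.8)) and the fractions sum to 1, blend VBI directly: visc = exp(exp(VBI_blend)) - 0.8
VBI_1 = ln(ln(28.8 + 0.8)) = 1.22017
VBI_2 = ln(ln(860 + 0.8)) = 1.91071
VBI_blend = 0.56 * 1.22017 + 0.44 * 1.91071 = 1.52401
visc_blend = exp(exp(1.52401)) - 0.8 = 97.75

97.75 cSt


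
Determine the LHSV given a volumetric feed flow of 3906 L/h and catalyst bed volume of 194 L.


LHSV = volumetric feed rate / catalyst volume
= 3906 L/h / 194 L
= 20.13 h^-1

20.13 h^-1


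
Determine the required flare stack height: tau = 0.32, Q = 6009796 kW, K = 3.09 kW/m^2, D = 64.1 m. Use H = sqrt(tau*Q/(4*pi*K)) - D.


tau*Q/(4*pi*K) = 0.32 * 6009796 / (4 * pi * 3.09) = 49526.9
sqrt(49526.9) = 222.546
H = 222.546 - 64.1 = 158.4

158.4 m


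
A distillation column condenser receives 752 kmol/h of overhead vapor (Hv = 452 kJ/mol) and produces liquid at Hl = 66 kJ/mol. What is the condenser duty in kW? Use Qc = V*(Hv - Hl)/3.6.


Qc = 752 * (452 - 66) / 3.6 = 752 * 386 / 3.6 = 80630

80630 kW


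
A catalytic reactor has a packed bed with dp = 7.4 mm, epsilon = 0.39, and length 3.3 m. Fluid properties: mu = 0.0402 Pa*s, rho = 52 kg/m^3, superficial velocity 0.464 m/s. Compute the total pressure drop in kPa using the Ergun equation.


dp = 7.4 mm = 0.0074 m
Viscous term = 150*0.0402*0.464*(1-0.39)^2 / (0.0074^2*0.39^3) = 320507
Inertial term = 1.75*52*0.464^2*(1-0.39) / (0.0074*0.39^3) = 27225.9
dP/L = 320507 + 27225.9 = 347733 Pa/m
dP = 347733 * 3.3 / 1000 = 1148 kPa

1148 kPa


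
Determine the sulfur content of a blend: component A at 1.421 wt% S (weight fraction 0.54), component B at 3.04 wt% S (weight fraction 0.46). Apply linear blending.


Linear sulfur blending: S_blend = x1*S1 + x2*S2
Contribution 1: 0.54 * 1.421 = 0.76734 wt%
Contribution 2: 0.46 * 3.04 = 1.3984 wt%
S_blend = 0.76734 + 1.3984 = 2.16574

2.16574 wt%


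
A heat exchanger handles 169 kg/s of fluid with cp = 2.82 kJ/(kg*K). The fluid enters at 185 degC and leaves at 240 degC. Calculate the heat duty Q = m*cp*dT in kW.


Q = m_dot * cp * delta_T
delta_T = 240 - 185 = 55 K
Q = 169 * 2.82 * 55
= 476.58 * 55
= 26211.9 kW

26211.9 kW


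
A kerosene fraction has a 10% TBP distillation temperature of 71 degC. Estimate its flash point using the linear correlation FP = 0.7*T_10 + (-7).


FP = 0.7 * 71 + (-7) = 42.7

42.7 degC


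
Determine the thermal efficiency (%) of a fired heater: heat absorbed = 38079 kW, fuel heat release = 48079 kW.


Furnace efficiency = Q_absorbed / Q_fuel * 100
= 38079 / 48079 * 100 = 79.20

79.20 %


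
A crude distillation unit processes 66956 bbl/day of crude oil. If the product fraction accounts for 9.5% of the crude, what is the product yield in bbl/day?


Crude throughput = 66956 bbl/day
Fraction yield = 9.5%
yield = throughput * fraction / 100
yield = 66956 * 9.5 / 100 = 6360.82

6360.82 bbl/day


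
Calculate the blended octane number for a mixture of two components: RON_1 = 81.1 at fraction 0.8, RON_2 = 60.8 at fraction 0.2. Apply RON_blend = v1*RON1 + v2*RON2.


Linear blending: RON_blend = sum(vi * RONi)
Contribution 1: 0.8 * 81.1 = 64.88
Contribution 2: 0.2 * 60.8 = 12.16
RON_blend = 64.88 + 12.16 = 77.04

77.04


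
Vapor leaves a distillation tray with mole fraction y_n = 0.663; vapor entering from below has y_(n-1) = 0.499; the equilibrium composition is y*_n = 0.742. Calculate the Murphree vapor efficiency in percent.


Murphree vapor efficiency: EMV = (y_n - y_(n-1)) / (y*_n - y_(n-1)) * 100
EMV = (0.663 - 0.499) / (0.742 - 0.499) * 100 = 0.164 / 0.243 * 100 = 67.49

67.49 %


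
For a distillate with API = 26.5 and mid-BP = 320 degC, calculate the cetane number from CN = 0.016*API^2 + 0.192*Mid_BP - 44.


CN = 0.016 * 26.5^2 + 0.192 * 320 - 44
CN = 11.236 + 61.44 - 44 = 28.676

28.676


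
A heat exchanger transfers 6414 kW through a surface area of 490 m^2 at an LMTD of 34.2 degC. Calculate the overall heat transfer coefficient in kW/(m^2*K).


From Q = U*A*LMTD, U = Q / (A * LMTD)
U = 6414 / (490 * 34.2) = 6414 / 16758 = 0.3827

0.3827 kW/(m^2*K)


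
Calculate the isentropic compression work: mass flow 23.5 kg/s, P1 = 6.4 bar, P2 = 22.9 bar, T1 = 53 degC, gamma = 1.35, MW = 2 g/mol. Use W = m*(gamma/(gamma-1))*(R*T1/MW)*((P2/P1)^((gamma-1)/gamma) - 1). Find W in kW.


Isentropic work: W = m*(gamma/(gamma-1))*(R*T1/MW)*((P2/P1)^((gamma-1)/gamma) - 1)
T1 = 53 + 273.15 = 326.15 K
Pressure ratio = 22.9 / 6.4 = 3.57812
Exponent = (1.35 - 1)/1.35 = 0.259259
(P2/P1)^exp - 1 = 3.57812^0.259259 - 1 = 0.391682
W = 23.5 * 1.35 / 0.35 * 8.314 * 326.15 / 2 * 0.391682 = 48140

48140 kW


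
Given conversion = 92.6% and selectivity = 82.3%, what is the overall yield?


Overall yield = conversion (%) * selectivity (%) / 100
Conversion = 92.6%, Selectivity = 82.3%
Y = 92.6 * 82.3 / 100
= 76.2098 %

76.2098 %


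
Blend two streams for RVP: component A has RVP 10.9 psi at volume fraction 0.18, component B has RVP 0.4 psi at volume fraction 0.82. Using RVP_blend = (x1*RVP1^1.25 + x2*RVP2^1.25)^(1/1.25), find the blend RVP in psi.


Chevron index: RVP_blend = (sum xi*RVPi^1.25)^(1/1.25)
RVP^1.25 terms: 0.18 * 10.9^1.25 + 0.82 * 0.4^1.25 = 3.82582
RVP_blend = 3.82582^(1/1.25) = 2.925

2.925 psi


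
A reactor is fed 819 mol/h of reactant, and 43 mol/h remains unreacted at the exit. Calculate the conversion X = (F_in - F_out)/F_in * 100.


X = (F_in - F_out) / F_in * 100
Moles reacted = 819 - 43 = 776
X = 776 / 819 * 100
= 0.9475 * 100
= 94.75 %

94.75 %


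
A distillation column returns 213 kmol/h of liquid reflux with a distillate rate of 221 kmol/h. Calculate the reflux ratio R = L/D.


Reflux ratio definition: R = L / D (liquid returned / distillate withdrawn)
L = 213 kmol/h, D = 221 kmol/h
R = 213 / 221 = 0.9638

0.9638


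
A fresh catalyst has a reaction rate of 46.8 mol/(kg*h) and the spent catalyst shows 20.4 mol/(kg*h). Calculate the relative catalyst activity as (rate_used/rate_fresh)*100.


Activity (%) = (rate_used / rate_fresh) * 100
rate_used = 20.4, rate_fresh = 46.8
= (20.4 / 46.8) * 100
= 0.4359 * 100 = 43.59

43.59 %


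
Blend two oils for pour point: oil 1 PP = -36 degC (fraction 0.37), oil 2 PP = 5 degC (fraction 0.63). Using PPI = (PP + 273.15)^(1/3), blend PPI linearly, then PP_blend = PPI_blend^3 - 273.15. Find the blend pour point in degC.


PPI_1 = (-36 + 273.15)^(1/3) = 6.189768
PPI_2 = (5 + 273.15)^(1/3) = 6.527693
PPI_blend = 0.37 * 6.189768 + 0.63 * 6.527693 = 6.402661
PP_blend = 6.402661^3 - 273.15 = 262.4711 - 273.15 = -10.68

-10.68 degC


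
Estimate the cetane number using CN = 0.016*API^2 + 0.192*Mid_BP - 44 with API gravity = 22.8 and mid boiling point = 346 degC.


CN = 0.016 * 22.8^2 + 0.192 * 346 - 44
CN = 8.31744 + 66.432 - 44 = 30.74944

30.74944


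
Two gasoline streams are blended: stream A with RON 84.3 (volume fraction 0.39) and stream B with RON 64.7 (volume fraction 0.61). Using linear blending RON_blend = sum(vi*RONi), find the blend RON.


Linear blending: RON_blend = sum(vi * RONi)
Contribution 1: 0.39 * 84.3 = 32.877
Contribution 2: 0.61 * 64.7 = 39.467
RON_blend = 32.877 + 39.467 = 72.344

72.344


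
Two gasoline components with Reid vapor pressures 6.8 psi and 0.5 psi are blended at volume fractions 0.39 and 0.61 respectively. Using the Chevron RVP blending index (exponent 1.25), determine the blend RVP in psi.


Chevron index: RVP_blend = (sum xi*RVPi^1.25)^(1/1.25)
RVP^1.25 terms: 0.39 * 6.8^1.25 + 0.61 * 0.5^1.25 = 4.53901
RVP_blend = 4.53901^(1/1.25) = 3.354

3.354 psi


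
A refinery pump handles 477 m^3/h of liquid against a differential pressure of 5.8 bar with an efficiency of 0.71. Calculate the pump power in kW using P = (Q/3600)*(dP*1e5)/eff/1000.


Q = 477 / 3600 = 0.1325 m^3/s
P = 0.1325 * (5.8 * 1e5) / 0.71 / 1000 = 108.2

108.2 kW


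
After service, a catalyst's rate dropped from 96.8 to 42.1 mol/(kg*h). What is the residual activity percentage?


Activity (%) = (rate_used / rate_fresh) * 100
rate_used = 42.1, rate_fresh = 96.8
= (42.1 / 96.8) * 100
= 0.4349 * 100 = 43.49

43.49 %


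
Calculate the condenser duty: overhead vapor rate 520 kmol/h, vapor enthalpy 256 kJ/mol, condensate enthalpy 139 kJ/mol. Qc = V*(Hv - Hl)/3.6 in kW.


Qc = 520 * (256 - 139) / 3.6 = 520 * 117 / 3.6 = 16900

16900 kW


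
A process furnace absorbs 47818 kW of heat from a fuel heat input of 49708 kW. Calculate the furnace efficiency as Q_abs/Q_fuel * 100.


Furnace efficiency = Q_absorbed / Q_fuel * 100
= 47818 / 49708 * 100 = 96.20

96.20 %


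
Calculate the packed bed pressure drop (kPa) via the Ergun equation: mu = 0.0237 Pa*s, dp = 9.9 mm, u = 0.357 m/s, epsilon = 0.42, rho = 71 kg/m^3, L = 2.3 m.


dp = 9.9 mm = 0.0099 m
Viscous term = 150*0.0237*0.357*(1-0.42)^2 / (0.0099^2*0.42^3) = 58795.7
Inertial term = 1.75*71*0.357^2*(1-0.42) / (0.0099*0.42^3) = 12522.1
dP/L = 58795.7 + 12522.1 = 71317.8 Pa/m
dP = 71317.8 * 2.3 / 1000 = 164.0 kPa

164.0 kPa


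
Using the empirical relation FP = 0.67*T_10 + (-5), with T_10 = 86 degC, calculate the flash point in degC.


FP = 0.67 * 86 + (-5) = 52.62

52.62 degC


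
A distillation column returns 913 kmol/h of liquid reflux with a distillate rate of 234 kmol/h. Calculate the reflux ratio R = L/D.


Reflux ratio definition: R = L / D (liquid returned / distillate withdrawn)
L = 913 kmol/h, D = 234 kmol/h
R = 913 / 234 = 3.902

3.902


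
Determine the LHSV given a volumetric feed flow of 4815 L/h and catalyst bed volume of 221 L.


LHSV = volumetric feed rate / catalyst volume
= 4815 L/h / 221 L
= 21.79 h^-1

21.79 h^-1


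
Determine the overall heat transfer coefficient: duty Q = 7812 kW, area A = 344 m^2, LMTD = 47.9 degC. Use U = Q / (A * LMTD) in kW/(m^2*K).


From Q = U*A*LMTD, U = Q / (A * LMTD)
U = 7812 / (344 * 47.9) = 7812 / 16477.6 = 0.4741

0.4741 kW/(m^2*K)


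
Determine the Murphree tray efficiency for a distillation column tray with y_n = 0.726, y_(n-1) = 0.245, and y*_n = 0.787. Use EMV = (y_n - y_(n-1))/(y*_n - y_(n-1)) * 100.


Murphree vapor efficiency: EMV = (y_n - y_(n-1)) / (y*_n - y_(n-1)) * 100
EMV = (0.726 - 0.245) / (0.787 - 0.245) * 100 = 0.481 / 0.542 * 100 = 88.75

88.75 %


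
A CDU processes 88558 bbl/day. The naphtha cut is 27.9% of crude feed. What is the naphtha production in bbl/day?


Crude throughput = 88558 bbl/day
Fraction yield = 27.9%
yield = throughput * fraction / 100
yield = 88558 * 27.9 / 100 = 24707.682

24707.682 bbl/day


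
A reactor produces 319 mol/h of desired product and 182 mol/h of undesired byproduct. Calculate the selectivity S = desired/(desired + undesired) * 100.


Selectivity = desired / (desired + undesired) * 100
Total products = 319 + 182 = 501 mol/h
S = 319 / 501 * 100
= 0.6367 * 100
= 63.67 %

63.67 %


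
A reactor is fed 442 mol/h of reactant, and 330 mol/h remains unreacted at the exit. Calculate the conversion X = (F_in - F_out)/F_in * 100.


X = (F_in - F_out) / F_in * 100
Moles reacted = 442 - 330 = 112
X = 112 / 442 * 100
= 0.2534 * 100
= 25.34 %

25.34 %


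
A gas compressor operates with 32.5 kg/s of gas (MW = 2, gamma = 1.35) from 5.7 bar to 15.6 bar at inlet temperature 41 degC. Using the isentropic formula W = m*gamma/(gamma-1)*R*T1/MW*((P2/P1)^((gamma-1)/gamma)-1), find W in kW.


Isentropic work: W = m*(gamma/(gamma-1))*(R*T1/MW)*((P2/P1)^((gamma-1)/gamma) - 1)
T1 = 41 + 273.15 = 314.15 K
Pressure ratio = 15.6 / 5.7 = 2.73684
Exponent = (1.35 - 1)/1.35 = 0.259259
(P2/P1)^exp - 1 = 2.73684^0.259259 - 1 = 0.298258
W = 32.5 * 1.35 / 0.35 * 8.314 * 314.15 / 2 * 0.298258 = 48830

48830 kW


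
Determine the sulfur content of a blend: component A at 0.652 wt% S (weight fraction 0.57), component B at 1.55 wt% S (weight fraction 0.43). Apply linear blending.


Linear sulfur blending: S_blend = x1*S1 + x2*S2
Contribution 1: 0.57 * 0.652 = 0.37164 wt%
Contribution 2: 0.43 * 1.55 = 0.6665 wt%
S_blend = 0.37164 + 0.6665 = 1.03814

1.03814 wt%


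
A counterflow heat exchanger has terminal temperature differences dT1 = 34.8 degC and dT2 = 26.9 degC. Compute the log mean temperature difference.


LMTD = (dT1 - dT2) / ln(dT1/dT2)
= (34.8 - 26.9) / ln(34.8 / 26.9) = 7.9 / 0.257491 = 30.68

30.68 degC


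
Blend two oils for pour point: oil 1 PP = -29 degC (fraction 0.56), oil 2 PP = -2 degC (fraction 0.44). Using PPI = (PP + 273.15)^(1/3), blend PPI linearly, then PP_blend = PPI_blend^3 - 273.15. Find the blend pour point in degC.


PPI_1 = (-29 + 273.15)^(1/3) = 6.25008
PPI_2 = (-2 + 273.15)^(1/3) = 6.472467
PPI_blend = 0.56 * 6.25008 + 0.44 * 6.472467 = 6.34793
PP_blend = 6.34793^3 - 273.15 = 255.7976 - 273.15 = -17.35

-17.35 degC


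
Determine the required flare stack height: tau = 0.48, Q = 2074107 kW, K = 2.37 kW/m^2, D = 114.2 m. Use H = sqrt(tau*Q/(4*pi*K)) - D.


tau*Q/(4*pi*K) = 0.48 * 2074107 / (4 * pi * 2.37) = 33428.3
sqrt(33428.3) = 182.834
H = 182.834 - 114.2 = 68.63

68.63 m


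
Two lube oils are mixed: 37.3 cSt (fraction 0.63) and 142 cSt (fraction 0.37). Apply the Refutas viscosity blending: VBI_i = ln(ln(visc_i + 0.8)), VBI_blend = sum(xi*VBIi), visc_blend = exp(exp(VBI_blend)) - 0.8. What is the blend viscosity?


Refutas method: VBN_i = 14.534*ln(ln(visc_i + 0.8)) + 10.975, blended linearly by mass fraction; since VBN is linear in VBI_i = ln(ln(visc_i + 0.8)) and the fractions sum to 1, blend VBI directly: visc = exp(exp(VBI_blend)) - 0.8
VBI_1 = ln(ln(37.3 + 0.8)) = 1.29204
VBI_2 = ln(ln(142 + 0.8)) = 1.6017
VBI_blend = 0.63 * 1.29204 + 0.37 * 1.6017 = 1.40661
visc_blend = exp(exp(1.40661)) - 0.8 = 58.47

58.47 cSt


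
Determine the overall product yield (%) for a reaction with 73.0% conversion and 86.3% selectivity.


Overall yield = conversion (%) * selectivity (%) / 100
Conversion = 73.0%, Selectivity = 86.3%
Y = 73.0 * 86.3 / 100
= 62.999 %

62.999 %


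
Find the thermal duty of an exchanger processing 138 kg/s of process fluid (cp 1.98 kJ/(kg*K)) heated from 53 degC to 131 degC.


Q = m_dot * cp * delta_T
delta_T = 131 - 53 = 78 K
Q = 138 * 1.98 * 78
= 273.24 * 78
= 21312.72 kW

21312.72 kW


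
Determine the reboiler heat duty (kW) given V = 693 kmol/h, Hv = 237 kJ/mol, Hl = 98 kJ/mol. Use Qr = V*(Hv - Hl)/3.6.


Qr = 693 * (237 - 98) / 3.6 = 693 * 139 / 3.6 = 26760

26760 kW


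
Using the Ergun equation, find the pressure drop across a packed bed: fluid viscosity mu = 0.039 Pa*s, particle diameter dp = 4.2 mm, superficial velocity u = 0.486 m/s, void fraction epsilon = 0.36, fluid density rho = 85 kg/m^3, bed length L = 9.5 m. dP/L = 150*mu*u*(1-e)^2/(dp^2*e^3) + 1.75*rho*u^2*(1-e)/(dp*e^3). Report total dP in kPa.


dp = 4.2 mm = 0.0042 m
Viscous term = 150*0.039*0.486*(1-0.36)^2 / (0.0042^2*0.36^3) = 1414970
Inertial term = 1.75*85*0.486^2*(1-0.36) / (0.0042*0.36^3) = 114750
dP/L = 1414970 + 114750 = 1529720 Pa/m
dP = 1529720 * 9.5 / 1000 = 14530 kPa

14530 kPa


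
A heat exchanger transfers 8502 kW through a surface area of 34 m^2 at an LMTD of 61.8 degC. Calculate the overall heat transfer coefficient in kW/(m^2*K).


From Q = U*A*LMTD, U = Q / (A * LMTD)
U = 8502 / (34 * 61.8) = 8502 / 2101.2 = 4.046

4.046 kW/(m^2*K)


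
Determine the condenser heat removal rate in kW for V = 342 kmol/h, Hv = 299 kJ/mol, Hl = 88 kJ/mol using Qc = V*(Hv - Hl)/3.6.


Qc = 342 * (299 - 88) / 3.6 = 342 * 211 / 3.6 = 20040

20040 kW


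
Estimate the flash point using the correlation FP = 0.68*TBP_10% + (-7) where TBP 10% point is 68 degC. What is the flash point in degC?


FP = 0.68 * 68 + (-7) = 39.24

39.24 degC


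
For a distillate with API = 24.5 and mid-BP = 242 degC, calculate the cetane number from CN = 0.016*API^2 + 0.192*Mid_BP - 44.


CN = 0.016 * 24.5^2 + 0.192 * 242 - 44
CN = 9.604 + 46.464 - 44 = 12.068

12.068


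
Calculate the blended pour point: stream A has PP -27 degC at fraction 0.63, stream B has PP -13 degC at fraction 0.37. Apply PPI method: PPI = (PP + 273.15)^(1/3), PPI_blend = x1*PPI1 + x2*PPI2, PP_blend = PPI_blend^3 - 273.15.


PPI_1 = (-27 + 273.15)^(1/3) = 6.2671
PPI_2 = (-13 + 273.15)^(1/3) = 6.383731
PPI_blend = 0.63 * 6.2671 + 0.37 * 6.383731 = 6.310253
PP_blend = 6.310253^3 - 273.15 = 251.2698 - 273.15 = -21.88

-21.88 degC


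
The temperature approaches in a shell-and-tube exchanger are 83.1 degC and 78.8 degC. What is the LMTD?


LMTD = (dT1 - dT2) / ln(dT1/dT2)
= (83.1 - 78.8) / ln(83.1 / 78.8) = 4.3 / 0.0531317 = 80.93

80.93 degC


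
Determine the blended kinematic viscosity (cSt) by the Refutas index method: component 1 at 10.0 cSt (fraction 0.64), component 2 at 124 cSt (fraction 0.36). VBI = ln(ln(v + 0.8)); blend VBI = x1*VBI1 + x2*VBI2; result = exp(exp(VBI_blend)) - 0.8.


Refutas method: VBN_i = 14.534*ln(ln(visc_i + 0.8)) + 10.975, blended linearly by mass fraction; since VBN is linear in VBI_i = ln(ln(visc_i + 0.8)) and the fractions sum to 1, blend VBI directly: visc = exp(exp(VBI_blend)) - 0.8
VBI_1 = ln(ln(10.0 + 0.8)) = 0.86691
VBI_2 = ln(ln(124 + 0.8)) = 1.57417
VBI_blend = 0.64 * 0.86691 + 0.36 * 1.57417 = 1.12152
visc_blend = exp(exp(1.12152)) - 0.8 = 20.73

20.73 cSt


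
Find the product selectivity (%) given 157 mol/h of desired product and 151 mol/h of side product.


Selectivity = desired / (desired + undesired) * 100
Total products = 157 + 151 = 308 mol/h
S = 157 / 308 * 100
= 0.5097 * 100
= 50.97 %

50.97 %


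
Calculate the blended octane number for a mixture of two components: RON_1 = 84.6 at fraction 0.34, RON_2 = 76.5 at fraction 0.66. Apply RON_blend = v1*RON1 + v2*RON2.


Linear blending: RON_blend = sum(vi * RONi)
Contribution 1: 0.34 * 84.6 = 28.764
Contribution 2: 0.66 * 76.5 = 50.49
RON_blend = 28.764 + 50.49 = 79.254

79.254


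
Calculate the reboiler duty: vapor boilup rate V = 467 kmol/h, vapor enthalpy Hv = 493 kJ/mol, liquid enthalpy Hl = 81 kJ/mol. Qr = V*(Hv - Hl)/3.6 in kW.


Qr = 467 * (493 - 81) / 3.6 = 467 * 412 / 3.6 = 53450

53450 kW


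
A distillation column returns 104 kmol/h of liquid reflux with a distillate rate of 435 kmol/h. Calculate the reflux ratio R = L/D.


Reflux ratio definition: R = L / D (liquid returned / distillate withdrawn)
L = 104 kmol/h, D = 435 kmol/h
R = 104 / 435 = 0.2391

0.2391


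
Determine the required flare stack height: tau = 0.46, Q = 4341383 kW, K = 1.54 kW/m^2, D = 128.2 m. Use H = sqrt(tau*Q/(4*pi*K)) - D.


tau*Q/(4*pi*K) = 0.46 * 4341383 / (4 * pi * 1.54) = 103194
sqrt(103194) = 321.238
H = 321.238 - 128.2 = 193.0

193.0 m


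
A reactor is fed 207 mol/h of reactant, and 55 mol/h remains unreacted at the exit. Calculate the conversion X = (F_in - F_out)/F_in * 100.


X = (F_in - F_out) / F_in * 100
Moles reacted = 207 - 55 = 152
X = 152 / 207 * 100
= 0.7343 * 100
= 73.43 %

73.43 %


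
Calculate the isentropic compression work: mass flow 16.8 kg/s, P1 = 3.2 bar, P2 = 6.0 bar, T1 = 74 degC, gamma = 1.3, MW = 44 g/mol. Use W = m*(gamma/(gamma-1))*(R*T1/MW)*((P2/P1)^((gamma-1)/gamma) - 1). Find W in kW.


Isentropic work: W = m*(gamma/(gamma-1))*(R*T1/MW)*((P2/P1)^((gamma-1)/gamma) - 1)
T1 = 74 + 273.15 = 347.15 K
Pressure ratio = 6.0 / 3.2 = 1.875
Exponent = (1.3 - 1)/1.3 = 0.230769
(P2/P1)^exp - 1 = 1.875^0.230769 - 1 = 0.156113
W = 16.8 * 1.3 / 0.3 * 8.314 * 347.15 / 44 * 0.156113 = 745.5

745.5 kW


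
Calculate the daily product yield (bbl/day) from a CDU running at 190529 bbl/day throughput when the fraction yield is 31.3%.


Crude throughput = 190529 bbl/day
Fraction yield = 31.3%
yield = throughput * fraction / 100
yield = 190529 * 31.3 / 100 = 59635.577

59635.577 bbl/day


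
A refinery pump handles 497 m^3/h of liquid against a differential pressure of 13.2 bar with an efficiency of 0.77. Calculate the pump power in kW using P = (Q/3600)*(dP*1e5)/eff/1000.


Q = 497 / 3600 = 0.138056 m^3/s
P = 0.138056 * (13.2 * 1e5) / 0.77 / 1000 = 236.7

236.7 kW


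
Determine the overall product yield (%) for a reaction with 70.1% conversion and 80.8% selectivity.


Overall yield = conversion (%) * selectivity (%) / 100
Conversion = 70.1%, Selectivity = 80.8%
Y = 70.1 * 80.8 / 100
= 56.6408 %

56.6408 %


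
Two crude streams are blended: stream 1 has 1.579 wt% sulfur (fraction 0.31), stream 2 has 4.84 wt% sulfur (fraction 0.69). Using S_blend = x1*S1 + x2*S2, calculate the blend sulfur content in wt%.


Linear sulfur blending: S_blend = x1*S1 + x2*S2
Contribution 1: 0.31 * 1.579 = 0.48949 wt%
Contribution 2: 0.69 * 4.84 = 3.3396 wt%
S_blend = 0.48949 + 3.3396 = 3.82909

3.82909 wt%


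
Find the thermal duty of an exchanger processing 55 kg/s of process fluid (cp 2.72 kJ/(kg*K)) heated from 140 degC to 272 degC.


Q = m_dot * cp * delta_T
delta_T = 272 - 140 = 132 K
Q = 55 * 2.72 * 132
= 149.6 * 132
= 19747.2 kW

19747.2 kW


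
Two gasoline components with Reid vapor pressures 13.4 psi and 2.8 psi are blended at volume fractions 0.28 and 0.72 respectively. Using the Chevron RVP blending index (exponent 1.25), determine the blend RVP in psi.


Chevron index: RVP_blend = (sum xi*RVPi^1.25)^(1/1.25)
RVP^1.25 terms: 0.28 * 13.4^1.25 + 0.72 * 2.8^1.25 = 9.78642
RVP_blend = 9.78642^(1/1.25) = 6.202

6.202 psi


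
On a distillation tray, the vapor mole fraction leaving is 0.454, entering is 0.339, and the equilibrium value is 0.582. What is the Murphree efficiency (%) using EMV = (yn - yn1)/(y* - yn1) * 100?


Murphree vapor efficiency: EMV = (y_n - y_(n-1)) / (y*_n - y_(n-1)) * 100
EMV = (0.454 - 0.339) / (0.582 - 0.339) * 100 = 0.115 / 0.243 * 100 = 47.33

47.33 %


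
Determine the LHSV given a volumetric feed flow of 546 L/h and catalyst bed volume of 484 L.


LHSV = volumetric feed rate / catalyst volume
= 546 L/h / 484 L
= 1.128 h^-1

1.128 h^-1


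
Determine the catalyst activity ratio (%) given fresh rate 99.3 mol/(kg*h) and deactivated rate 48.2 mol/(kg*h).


Activity (%) = (rate_used / rate_fresh) * 100
rate_used = 48.2, rate_fresh = 99.3
= (48.2 / 99.3) * 100
= 0.4854 * 100 = 48.54

48.54 %


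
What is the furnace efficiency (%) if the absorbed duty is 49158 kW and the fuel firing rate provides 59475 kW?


Furnace efficiency = Q_absorbed / Q_fuel * 100
= 49158 / 59475 * 100 = 82.65

82.65 %


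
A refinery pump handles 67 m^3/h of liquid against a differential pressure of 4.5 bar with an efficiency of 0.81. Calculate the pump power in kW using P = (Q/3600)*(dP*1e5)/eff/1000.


Q = 67 / 3600 = 0.0186111 m^3/s
P = 0.0186111 * (4.5 * 1e5) / 0.81 / 1000 = 10.34

10.34 kW


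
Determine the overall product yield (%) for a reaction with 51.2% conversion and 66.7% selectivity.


Overall yield = conversion (%) * selectivity (%) / 100
Conversion = 51.2%, Selectivity = 66.7%
Y = 51.2 * 66.7 / 100
= 34.1504 %

34.1504 %


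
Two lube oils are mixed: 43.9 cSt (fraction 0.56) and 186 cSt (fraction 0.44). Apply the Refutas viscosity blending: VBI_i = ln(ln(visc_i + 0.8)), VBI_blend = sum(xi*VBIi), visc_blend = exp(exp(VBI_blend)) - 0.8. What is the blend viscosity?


Refutas method: VBN_i = 14.534*ln(ln(visc_i + 0.8)) + 10.975, blended linearly by mass fraction; since VBN is linear in VBI_i = ln(ln(visc_i + 0.8)) and the fractions sum to 1, blend VBI directly: visc = exp(exp(VBI_blend)) - 0.8
VBI_1 = ln(ln(43.9 + 0.8)) = 1.33499
VBI_2 = ln(ln(186 + 0.8)) = 1.65442
VBI_blend = 0.56 * 1.33499 + 0.44 * 1.65442 = 1.47554
visc_blend = exp(exp(1.47554)) - 0.8 = 78.51

78.51 cSt


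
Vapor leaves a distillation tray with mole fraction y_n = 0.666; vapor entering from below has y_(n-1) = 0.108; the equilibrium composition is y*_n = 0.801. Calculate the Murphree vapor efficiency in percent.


Murphree vapor efficiency: EMV = (y_n - y_(n-1)) / (y*_n - y_(n-1)) * 100
EMV = (0.666 - 0.108) / (0.801 - 0.108) * 100 = 0.558 / 0.693 * 100 = 80.52

80.52 %


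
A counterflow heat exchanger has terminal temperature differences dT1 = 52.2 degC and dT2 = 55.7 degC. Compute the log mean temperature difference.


LMTD = (dT1 - dT2) / ln(dT1/dT2)
= (52.2 - 55.7) / ln(52.2 / 55.7) = -3.5 / -0.0648977 = 53.93

53.93 degC


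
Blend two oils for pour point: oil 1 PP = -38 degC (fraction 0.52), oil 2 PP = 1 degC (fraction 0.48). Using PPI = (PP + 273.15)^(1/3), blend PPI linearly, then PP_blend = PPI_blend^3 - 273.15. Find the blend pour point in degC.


PPI_1 = (-38 + 273.15)^(1/3) = 6.172318
PPI_2 = (1 + 273.15)^(1/3) = 6.49625
PPI_blend = 0.52 * 6.172318 + 0.48 * 6.49625 = 6.327805
PP_blend = 6.327805^3 - 273.15 = 253.3724 - 273.15 = -19.78

-19.78 degC


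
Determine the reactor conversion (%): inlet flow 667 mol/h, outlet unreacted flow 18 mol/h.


X = (F_in - F_out) / F_in * 100
Moles reacted = 667 - 18 = 649
X = 649 / 667 * 100
= 0.9730 * 100
= 97.30 %

97.30 %


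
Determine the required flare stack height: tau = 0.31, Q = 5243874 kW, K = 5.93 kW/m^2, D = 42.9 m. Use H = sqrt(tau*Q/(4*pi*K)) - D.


tau*Q/(4*pi*K) = 0.31 * 5243874 / (4 * pi * 5.93) = 21814.7
sqrt(21814.7) = 147.698
H = 147.698 - 42.9 = 104.8

104.8 m


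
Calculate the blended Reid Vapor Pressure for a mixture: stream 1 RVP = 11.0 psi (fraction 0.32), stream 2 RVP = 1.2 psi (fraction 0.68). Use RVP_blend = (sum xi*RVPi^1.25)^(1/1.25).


Chevron index: RVP_blend = (sum xi*RVPi^1.25)^(1/1.25)
RVP^1.25 terms: 0.32 * 11.0^1.25 + 0.68 * 1.2^1.25 = 7.26454
RVP_blend = 7.26454^(1/1.25) = 4.886

4.886 psi


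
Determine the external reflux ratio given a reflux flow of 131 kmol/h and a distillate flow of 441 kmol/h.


Reflux ratio definition: R = L / D (liquid returned / distillate withdrawn)
L = 131 kmol/h, D = 441 kmol/h
R = 131 / 441 = 0.2971

0.2971


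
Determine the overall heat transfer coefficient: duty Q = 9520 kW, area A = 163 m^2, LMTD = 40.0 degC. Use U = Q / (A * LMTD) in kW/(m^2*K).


From Q = U*A*LMTD, U = Q / (A * LMTD)
U = 9520 / (163 * 40.0) = 9520 / 6520 = 1.460

1.460 kW/(m^2*K)


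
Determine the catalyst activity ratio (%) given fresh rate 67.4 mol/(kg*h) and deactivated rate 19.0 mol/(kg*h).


Activity (%) = (rate_used / rate_fresh) * 100
rate_used = 19.0, rate_fresh = 67.4
= (19.0 / 67.4) * 100
= 0.2819 * 100 = 28.19

28.19 %


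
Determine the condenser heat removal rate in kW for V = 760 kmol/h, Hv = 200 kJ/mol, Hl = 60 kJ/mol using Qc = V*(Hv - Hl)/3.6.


Qc = 760 * (200 - 60) / 3.6 = 760 * 140 / 3.6 = 29560

29560 kW


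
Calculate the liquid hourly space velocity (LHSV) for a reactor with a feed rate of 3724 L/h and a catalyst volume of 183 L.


LHSV = volumetric feed rate / catalyst volume
= 3724 L/h / 183 L
= 20.35 h^-1

20.35 h^-1


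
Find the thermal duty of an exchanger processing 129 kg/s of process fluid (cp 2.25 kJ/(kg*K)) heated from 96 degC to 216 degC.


Q = m_dot * cp * delta_T
delta_T = 216 - 96 = 120 K
Q = 129 * 2.25 * 120
= 290.25 * 120
= 34830 kW

34830 kW


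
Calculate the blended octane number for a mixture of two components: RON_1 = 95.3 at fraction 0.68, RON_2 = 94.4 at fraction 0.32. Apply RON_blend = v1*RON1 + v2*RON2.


Linear blending: RON_blend = sum(vi * RONi)
Contribution 1: 0.68 * 95.3 = 64.804
Contribution 2: 0.32 * 94.4 = 30.208
RON_blend = 64.804 + 30.208 = 95.012

95.012


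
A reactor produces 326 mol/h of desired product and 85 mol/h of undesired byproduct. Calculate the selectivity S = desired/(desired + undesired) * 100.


Selectivity = desired / (desired + undesired) * 100
Total products = 326 + 85 = 411 mol/h
S = 326 / 411 * 100
= 0.7932 * 100
= 79.32 %

79.32 %


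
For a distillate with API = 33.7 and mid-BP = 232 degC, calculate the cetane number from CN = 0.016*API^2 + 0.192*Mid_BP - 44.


CN = 0.016 * 33.7^2 + 0.192 * 232 - 44
CN = 18.17104 + 44.544 - 44 = 18.71504

18.71504


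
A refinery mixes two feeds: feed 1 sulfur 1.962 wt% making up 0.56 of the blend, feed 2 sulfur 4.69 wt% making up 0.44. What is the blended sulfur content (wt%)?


Linear sulfur blending: S_blend = x1*S1 + x2*S2
Contribution 1: 0.56 * 1.962 = 1.09872 wt%
Contribution 2: 0.44 * 4.69 = 2.0636 wt%
S_blend = 1.09872 + 2.0636 = 3.16232

3.16232 wt%


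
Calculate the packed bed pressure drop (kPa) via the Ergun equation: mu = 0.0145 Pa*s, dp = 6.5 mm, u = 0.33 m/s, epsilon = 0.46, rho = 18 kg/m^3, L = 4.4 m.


dp = 6.5 mm = 0.0065 m
Viscous term = 150*0.0145*0.33*(1-0.46)^2 / (0.0065^2*0.46^3) = 50893.3
Inertial term = 1.75*18*0.33^2*(1-0.46) / (0.0065*0.46^3) = 2927.83
dP/L = 50893.3 + 2927.83 = 53821.1 Pa/m
dP = 53821.1 * 4.4 / 1000 = 236.8 kPa

236.8 kPa


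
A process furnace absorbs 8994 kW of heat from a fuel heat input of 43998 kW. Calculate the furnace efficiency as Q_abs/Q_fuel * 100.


Furnace efficiency = Q_absorbed / Q_fuel * 100
= 8994 / 43998 * 100 = 20.44

20.44 %


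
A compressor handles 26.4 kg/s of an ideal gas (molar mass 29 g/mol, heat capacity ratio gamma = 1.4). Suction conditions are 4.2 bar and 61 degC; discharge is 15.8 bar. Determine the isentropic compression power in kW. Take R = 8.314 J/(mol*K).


Isentropic work: W = m*(gamma/(gamma-1))*(R*T1/MW)*((P2/P1)^((gamma-1)/gamma) - 1)
T1 = 61 + 273.15 = 334.15 K
Pressure ratio = 15.8 / 4.2 = 3.7619
Exponent = (1.4 - 1)/1.4 = 0.285714
(P2/P1)^exp - 1 = 3.7619^0.285714 - 1 = 0.460165
W = 26.4 * 1.4 / 0.4 * 8.314 * 334.15 / 29 * 0.460165 = 4073

4073 kW
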